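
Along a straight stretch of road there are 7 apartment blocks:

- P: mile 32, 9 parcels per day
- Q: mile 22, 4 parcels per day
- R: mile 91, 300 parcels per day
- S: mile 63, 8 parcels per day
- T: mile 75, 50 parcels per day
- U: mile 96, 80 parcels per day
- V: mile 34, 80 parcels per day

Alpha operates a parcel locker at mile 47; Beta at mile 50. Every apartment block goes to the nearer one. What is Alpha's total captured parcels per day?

93

The indifferent point is the midpoint (47+50)/2 = 48.5; apartment blocks left of it (closer to Alpha at 47) go to Alpha, those right go to Beta.
  Q at 22 (w=4) → Alpha
  P at 32 (w=9) → Alpha
  V at 34 (w=80) → Alpha
  S at 63 (w=8) → Beta
  T at 75 (w=50) → Beta
  R at 91 (w=300) → Beta
  U at 96 (w=80) → Beta
Alpha captures 93; Beta captures 438.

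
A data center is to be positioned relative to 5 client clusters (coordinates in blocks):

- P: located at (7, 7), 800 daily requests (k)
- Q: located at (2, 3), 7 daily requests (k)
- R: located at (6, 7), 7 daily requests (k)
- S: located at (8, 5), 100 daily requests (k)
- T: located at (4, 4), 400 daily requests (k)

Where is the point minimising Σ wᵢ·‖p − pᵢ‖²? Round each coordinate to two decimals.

(6.13, 5.91)

The minimiser of Σwᵢ‖p−pᵢ‖² is the weighted centroid p* = (Σwᵢpᵢ)/(Σwᵢ).
Σwᵢ = 1314.
Σwᵢxᵢ = 800·7 + 7·2 + 7·6 + 100·8 + 400·4 = 8056.
Σwᵢyᵢ = 800·7 + 7·3 + 7·7 + 100·5 + 400·4 = 7770.
x* = 8056/1314 = 6.13, y* = 7770/1314 = 5.91.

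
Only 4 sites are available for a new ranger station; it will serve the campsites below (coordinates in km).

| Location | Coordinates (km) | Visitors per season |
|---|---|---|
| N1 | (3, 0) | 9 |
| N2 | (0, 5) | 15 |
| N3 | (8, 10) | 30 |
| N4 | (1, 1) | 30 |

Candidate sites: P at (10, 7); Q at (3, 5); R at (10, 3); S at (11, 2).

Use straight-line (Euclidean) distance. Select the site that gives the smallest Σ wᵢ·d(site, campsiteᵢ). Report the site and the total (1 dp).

Q, total 436.3 km

Total weighted distance at each candidate:
  P (10, 7): total = 674.7
  Q (3, 5): total = 436.3
  R (10, 3): total = 716.5
  S (11, 2): total = 803.1
Minimum is at Q with total 436.3 km.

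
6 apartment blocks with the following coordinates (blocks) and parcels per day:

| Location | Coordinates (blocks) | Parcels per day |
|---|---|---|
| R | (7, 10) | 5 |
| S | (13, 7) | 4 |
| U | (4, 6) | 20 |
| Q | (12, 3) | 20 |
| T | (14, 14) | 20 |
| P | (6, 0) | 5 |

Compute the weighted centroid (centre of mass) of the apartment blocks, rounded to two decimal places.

(9.69, 7.27)

The minimiser of Σwᵢ‖p−pᵢ‖² is the weighted centroid p* = (Σwᵢpᵢ)/(Σwᵢ).
Σwᵢ = 74.
Σwᵢxᵢ = 5·7 + 4·13 + 20·4 + 20·12 + 20·14 + 5·6 = 717.
Σwᵢyᵢ = 5·10 + 4·7 + 20·6 + 20·3 + 20·14 + 5·0 = 538.
x* = 717/74 = 9.69, y* = 538/74 = 7.27.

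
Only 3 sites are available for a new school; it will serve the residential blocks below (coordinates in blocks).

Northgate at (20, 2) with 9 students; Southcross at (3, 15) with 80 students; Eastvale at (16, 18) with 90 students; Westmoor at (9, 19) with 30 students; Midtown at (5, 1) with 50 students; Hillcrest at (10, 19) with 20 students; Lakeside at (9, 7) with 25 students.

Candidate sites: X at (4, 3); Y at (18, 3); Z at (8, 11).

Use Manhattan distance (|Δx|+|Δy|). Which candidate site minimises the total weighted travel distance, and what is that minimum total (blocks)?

Z, total 3504 blocks

Total weighted distance at each candidate:
  X (4, 3): total = 5068
  Y (18, 3): total = 6022
  Z (8, 11): total = 3504
Minimum is at Z with total 3504 blocks.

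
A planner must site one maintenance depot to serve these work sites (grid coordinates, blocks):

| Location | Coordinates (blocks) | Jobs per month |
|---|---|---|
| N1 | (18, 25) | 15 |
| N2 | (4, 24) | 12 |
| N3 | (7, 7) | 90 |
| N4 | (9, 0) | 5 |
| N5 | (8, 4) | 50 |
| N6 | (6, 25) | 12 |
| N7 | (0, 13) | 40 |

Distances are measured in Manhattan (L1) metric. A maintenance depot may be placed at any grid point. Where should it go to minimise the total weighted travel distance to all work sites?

Manhattan distance separates: Σwᵢ(|x−xᵢ|+|y−yᵢ|) = Σwᵢ|x−xᵢ| + Σwᵢ|y−yᵢ|, so x and y are optimised independently as 1-D weighted medians.
Total weight W = 224; half = 112.
x-coordinate, sorted with cumulative weight:
  x=0 (N7, w=40) cum 40
  x=4 (N2, w=12) cum 52
  x=6 (N6, w=12) cum 64
  x=7 (N3, w=90) cum 154  ← median
  x=8 (N5, w=50) cum 204
  x=9 (N4, w=5) cum 209
  x=18 (N1, w=15) cum 224
⇒ x* = 7
y-coordinate, sorted with cumulative weight:
  y=0 (N4, w=5) cum 5
  y=4 (N5, w=50) cum 55
  y=7 (N3, w=90) cum 145  ← median
  y=13 (N7, w=40) cum 185
  y=24 (N2, w=12) cum 197
  y=25 (N1, w=15) cum 212
  y=25 (N6, w=12) cum 224
⇒ y* = 7

(7, 7)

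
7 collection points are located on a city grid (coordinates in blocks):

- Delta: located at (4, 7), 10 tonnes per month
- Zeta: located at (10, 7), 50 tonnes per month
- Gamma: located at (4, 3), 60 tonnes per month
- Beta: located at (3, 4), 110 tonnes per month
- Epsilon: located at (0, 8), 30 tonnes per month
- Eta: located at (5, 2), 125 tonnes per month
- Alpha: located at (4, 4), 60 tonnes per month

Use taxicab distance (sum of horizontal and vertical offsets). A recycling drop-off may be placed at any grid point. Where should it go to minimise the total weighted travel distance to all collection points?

(4, 4)

Manhattan distance separates: Σwᵢ(|x−xᵢ|+|y−yᵢ|) = Σwᵢ|x−xᵢ| + Σwᵢ|y−yᵢ|, so x and y are optimised independently as 1-D weighted medians.
Total weight W = 445; half = 222.5.
x-coordinate, sorted with cumulative weight:
  x=0 (Epsilon, w=30) cum 30
  x=3 (Beta, w=110) cum 140
  x=4 (Delta, w=10) cum 150
  x=4 (Gamma, w=60) cum 210
  x=4 (Alpha, w=60) cum 270  ← median
  x=5 (Eta, w=125) cum 395
  x=10 (Zeta, w=50) cum 445
⇒ x* = 4
y-coordinate, sorted with cumulative weight:
  y=2 (Eta, w=125) cum 125
  y=3 (Gamma, w=60) cum 185
  y=4 (Beta, w=110) cum 295  ← median
  y=4 (Alpha, w=60) cum 355
  y=7 (Delta, w=10) cum 365
  y=7 (Zeta, w=50) cum 415
  y=8 (Epsilon, w=30) cum 445
⇒ y* = 4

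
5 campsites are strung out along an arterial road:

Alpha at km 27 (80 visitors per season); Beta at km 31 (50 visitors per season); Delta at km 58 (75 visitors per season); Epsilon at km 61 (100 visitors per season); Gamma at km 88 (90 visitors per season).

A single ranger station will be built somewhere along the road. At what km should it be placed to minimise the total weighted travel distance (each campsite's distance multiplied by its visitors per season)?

x = 58

For a sum of weighted absolute distances on a line, the optimum is the weighted median (not the mean). Total weight W = 395; half-weight = 197.5.
Sort by position and accumulate weight:
  km 27 (Alpha, w=80) → cum 80
  km 31 (Beta, w=50) → cum 130
  km 58 (Delta, w=75) → cum 205  ≥ 197.5 → median here
  km 61 (Epsilon, w=100) → cum 305
  km 88 (Gamma, w=90) → cum 395
Optimal location: km 58.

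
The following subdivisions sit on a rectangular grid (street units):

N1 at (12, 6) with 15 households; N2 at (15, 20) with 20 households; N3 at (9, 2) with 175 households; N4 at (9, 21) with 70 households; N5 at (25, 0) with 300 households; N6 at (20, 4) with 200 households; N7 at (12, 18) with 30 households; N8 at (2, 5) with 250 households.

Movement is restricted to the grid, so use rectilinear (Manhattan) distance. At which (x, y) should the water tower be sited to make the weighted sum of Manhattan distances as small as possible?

(12, 4)

Manhattan distance separates: Σwᵢ(|x−xᵢ|+|y−yᵢ|) = Σwᵢ|x−xᵢ| + Σwᵢ|y−yᵢ|, so x and y are optimised independently as 1-D weighted medians.
Total weight W = 1060; half = 530.
x-coordinate, sorted with cumulative weight:
  x=2 (N8, w=250) cum 250
  x=9 (N3, w=175) cum 425
  x=9 (N4, w=70) cum 495
  x=12 (N1, w=15) cum 510
  x=12 (N7, w=30) cum 540  ← median
  x=15 (N2, w=20) cum 560
  x=20 (N6, w=200) cum 760
  x=25 (N5, w=300) cum 1060
⇒ x* = 12
y-coordinate, sorted with cumulative weight:
  y=0 (N5, w=300) cum 300
  y=2 (N3, w=175) cum 475
  y=4 (N6, w=200) cum 675  ← median
  y=5 (N8, w=250) cum 925
  y=6 (N1, w=15) cum 940
  y=18 (N7, w=30) cum 970
  y=20 (N2, w=20) cum 990
  y=21 (N4, w=70) cum 1060
⇒ y* = 4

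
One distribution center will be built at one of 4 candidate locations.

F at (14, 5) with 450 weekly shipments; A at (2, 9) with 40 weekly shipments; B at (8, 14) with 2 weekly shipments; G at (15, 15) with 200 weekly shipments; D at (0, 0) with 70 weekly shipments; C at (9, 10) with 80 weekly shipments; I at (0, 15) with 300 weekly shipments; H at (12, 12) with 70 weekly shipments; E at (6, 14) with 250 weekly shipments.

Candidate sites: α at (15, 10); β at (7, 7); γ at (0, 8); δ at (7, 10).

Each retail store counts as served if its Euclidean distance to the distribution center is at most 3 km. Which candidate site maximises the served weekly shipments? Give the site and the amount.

Coverage radius r = 3 km; a point is covered iff (Δx)²+(Δy)² ≤ 3² = 9.
  α (15, 10): covers {none} → 0
  β (7, 7): covers {none} → 0
  γ (0, 8): covers {A} → 40
  δ (7, 10): covers {C} → 80
Maximum coverage at δ: 80 weekly shipments.

δ, covering 80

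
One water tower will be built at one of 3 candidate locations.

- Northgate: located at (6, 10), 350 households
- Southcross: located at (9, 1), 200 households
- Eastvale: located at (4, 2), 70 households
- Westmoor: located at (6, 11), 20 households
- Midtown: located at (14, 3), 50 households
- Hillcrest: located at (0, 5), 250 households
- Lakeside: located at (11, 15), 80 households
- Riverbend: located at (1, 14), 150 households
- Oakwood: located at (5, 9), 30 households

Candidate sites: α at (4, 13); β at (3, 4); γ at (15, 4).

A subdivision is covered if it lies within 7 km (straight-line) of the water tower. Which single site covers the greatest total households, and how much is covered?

β, covering 900

Coverage radius r = 7 km; a point is covered iff (Δx)²+(Δy)² ≤ 7² = 49.
  α (4, 13): covers {Northgate, Westmoor, Riverbend, Oakwood} → 550
  β (3, 4): covers {Northgate, Southcross, Eastvale, Hillcrest, Oakwood} → 900
  γ (15, 4): covers {Southcross, Midtown} → 250
Maximum coverage at β: 900 households.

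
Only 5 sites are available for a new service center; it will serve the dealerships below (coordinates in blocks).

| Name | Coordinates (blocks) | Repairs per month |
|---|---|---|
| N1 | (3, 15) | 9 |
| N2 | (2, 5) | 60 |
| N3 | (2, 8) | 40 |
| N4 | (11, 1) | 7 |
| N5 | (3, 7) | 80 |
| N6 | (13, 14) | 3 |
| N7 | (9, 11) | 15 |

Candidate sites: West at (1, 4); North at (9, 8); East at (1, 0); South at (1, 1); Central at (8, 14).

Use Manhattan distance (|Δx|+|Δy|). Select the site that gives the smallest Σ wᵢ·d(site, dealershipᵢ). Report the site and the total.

West, total 1219 blocks

Total weighted distance at each candidate:
  West (1, 4): total = 1219
  North (9, 8): total = 1695
  East (1, 0): total = 2033
  South (1, 1): total = 1819
  Central (8, 14): total = 2581
Minimum is at West with total 1219 blocks.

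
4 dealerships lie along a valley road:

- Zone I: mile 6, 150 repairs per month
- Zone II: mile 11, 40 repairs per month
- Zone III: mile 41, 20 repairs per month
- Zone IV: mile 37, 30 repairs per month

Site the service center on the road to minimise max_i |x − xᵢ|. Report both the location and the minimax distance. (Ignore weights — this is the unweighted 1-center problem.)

The 1-center on a line is the midpoint of the two extreme points: leftmost at 6, rightmost at 41.
Optimal location = (6 + 41)/2 = 23.5; maximum distance = (41 − 6)/2 = 17.5.

location 23.5, max distance 17.5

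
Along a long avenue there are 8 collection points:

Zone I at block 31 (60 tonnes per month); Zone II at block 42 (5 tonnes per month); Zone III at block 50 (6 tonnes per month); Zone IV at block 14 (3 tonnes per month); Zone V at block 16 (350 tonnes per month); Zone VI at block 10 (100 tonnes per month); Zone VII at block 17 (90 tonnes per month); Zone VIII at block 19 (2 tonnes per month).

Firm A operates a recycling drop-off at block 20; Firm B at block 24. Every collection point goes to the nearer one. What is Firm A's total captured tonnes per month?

The indifferent point is the midpoint (20+24)/2 = 22; collection points left of it (closer to Firm A at 20) go to Firm A, those right go to Firm B.
  Zone VI at 10 (w=100) → Firm A
  Zone IV at 14 (w=3) → Firm A
  Zone V at 16 (w=350) → Firm A
  Zone VII at 17 (w=90) → Firm A
  Zone VIII at 19 (w=2) → Firm A
  Zone I at 31 (w=60) → Firm B
  Zone II at 42 (w=5) → Firm B
  Zone III at 50 (w=6) → Firm B
Firm A captures 545; Firm B captures 71.

545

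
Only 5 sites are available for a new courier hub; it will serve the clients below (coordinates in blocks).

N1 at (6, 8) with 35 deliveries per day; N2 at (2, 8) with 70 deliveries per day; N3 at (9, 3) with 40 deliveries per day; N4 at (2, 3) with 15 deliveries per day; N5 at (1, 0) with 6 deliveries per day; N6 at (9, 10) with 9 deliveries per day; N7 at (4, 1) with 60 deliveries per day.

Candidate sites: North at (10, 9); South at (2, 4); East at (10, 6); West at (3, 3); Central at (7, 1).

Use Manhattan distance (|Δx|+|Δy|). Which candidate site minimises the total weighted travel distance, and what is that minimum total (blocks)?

West, total 1282 blocks

Total weighted distance at each candidate:
  North (10, 9): total = 2261
  South (2, 4): total = 1342
  East (10, 6): total = 2030
  West (3, 3): total = 1282
  Central (7, 1): total = 1706
Minimum is at West with total 1282 blocks.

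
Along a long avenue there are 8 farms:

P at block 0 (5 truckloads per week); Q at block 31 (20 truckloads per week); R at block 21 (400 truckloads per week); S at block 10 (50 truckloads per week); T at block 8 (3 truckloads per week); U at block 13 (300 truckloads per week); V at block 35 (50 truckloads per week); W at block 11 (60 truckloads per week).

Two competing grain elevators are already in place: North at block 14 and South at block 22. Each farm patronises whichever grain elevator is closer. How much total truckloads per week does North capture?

The indifferent point is the midpoint (14+22)/2 = 18; farms left of it (closer to North at 14) go to North, those right go to South.
  P at 0 (w=5) → North
  T at 8 (w=3) → North
  S at 10 (w=50) → North
  W at 11 (w=60) → North
  U at 13 (w=300) → North
  R at 21 (w=400) → South
  Q at 31 (w=20) → South
  V at 35 (w=50) → South
North captures 418; South captures 470.

418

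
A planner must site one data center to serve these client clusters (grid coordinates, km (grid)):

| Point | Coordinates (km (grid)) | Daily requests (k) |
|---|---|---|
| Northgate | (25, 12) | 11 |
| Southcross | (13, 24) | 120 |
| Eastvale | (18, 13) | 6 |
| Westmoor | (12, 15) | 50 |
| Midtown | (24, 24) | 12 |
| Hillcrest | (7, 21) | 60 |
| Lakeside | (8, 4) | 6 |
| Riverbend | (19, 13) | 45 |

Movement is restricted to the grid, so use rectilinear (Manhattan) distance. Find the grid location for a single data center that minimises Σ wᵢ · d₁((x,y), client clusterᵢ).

(13, 21)

Manhattan distance separates: Σwᵢ(|x−xᵢ|+|y−yᵢ|) = Σwᵢ|x−xᵢ| + Σwᵢ|y−yᵢ|, so x and y are optimised independently as 1-D weighted medians.
Total weight W = 310; half = 155.
x-coordinate, sorted with cumulative weight:
  x=7 (Hillcrest, w=60) cum 60
  x=8 (Lakeside, w=6) cum 66
  x=12 (Westmoor, w=50) cum 116
  x=13 (Southcross, w=120) cum 236  ← median
  x=18 (Eastvale, w=6) cum 242
  x=19 (Riverbend, w=45) cum 287
  x=24 (Midtown, w=12) cum 299
  x=25 (Northgate, w=11) cum 310
⇒ x* = 13
y-coordinate, sorted with cumulative weight:
  y=4 (Lakeside, w=6) cum 6
  y=12 (Northgate, w=11) cum 17
  y=13 (Eastvale, w=6) cum 23
  y=13 (Riverbend, w=45) cum 68
  y=15 (Westmoor, w=50) cum 118
  y=21 (Hillcrest, w=60) cum 178  ← median
  y=24 (Southcross, w=120) cum 298
  y=24 (Midtown, w=12) cum 310
⇒ y* = 21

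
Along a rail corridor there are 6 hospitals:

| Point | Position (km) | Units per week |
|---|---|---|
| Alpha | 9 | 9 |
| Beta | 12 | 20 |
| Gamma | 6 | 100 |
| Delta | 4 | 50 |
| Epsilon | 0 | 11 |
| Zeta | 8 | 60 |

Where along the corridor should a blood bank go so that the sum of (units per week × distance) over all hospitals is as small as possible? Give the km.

x = 6

For a sum of weighted absolute distances on a line, the optimum is the weighted median (not the mean). Total weight W = 250; half-weight = 125.
Sort by position and accumulate weight:
  km 0 (Epsilon, w=11) → cum 11
  km 4 (Delta, w=50) → cum 61
  km 6 (Gamma, w=100) → cum 161  ≥ 125 → median here
  km 8 (Zeta, w=60) → cum 221
  km 9 (Alpha, w=9) → cum 230
  km 12 (Beta, w=20) → cum 250
Optimal location: km 6.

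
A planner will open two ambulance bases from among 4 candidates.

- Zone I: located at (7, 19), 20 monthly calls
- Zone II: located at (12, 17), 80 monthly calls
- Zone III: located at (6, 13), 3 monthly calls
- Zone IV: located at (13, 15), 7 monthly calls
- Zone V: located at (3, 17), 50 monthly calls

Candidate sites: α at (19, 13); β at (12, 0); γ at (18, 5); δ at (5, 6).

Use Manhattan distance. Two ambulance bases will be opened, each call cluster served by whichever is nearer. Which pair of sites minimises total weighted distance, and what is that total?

{α, δ}, total 1910

Evaluate every pair (each demand assigned to the nearer of the two):
  {α, δ}: total = 1910
  {α, β}: total = 2335
  {α, γ}: total = 2335
  {β, δ}: total = 2446
  {γ, δ}: total = 2519
  {β, γ}: total = 3302
Best pair: {α, δ} with total 1910.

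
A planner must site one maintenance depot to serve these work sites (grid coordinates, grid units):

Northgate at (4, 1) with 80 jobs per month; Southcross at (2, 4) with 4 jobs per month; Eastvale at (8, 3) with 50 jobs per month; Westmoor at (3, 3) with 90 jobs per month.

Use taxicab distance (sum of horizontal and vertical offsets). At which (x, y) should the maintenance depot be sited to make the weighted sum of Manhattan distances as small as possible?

(4, 3)

Manhattan distance separates: Σwᵢ(|x−xᵢ|+|y−yᵢ|) = Σwᵢ|x−xᵢ| + Σwᵢ|y−yᵢ|, so x and y are optimised independently as 1-D weighted medians.
Total weight W = 224; half = 112.
x-coordinate, sorted with cumulative weight:
  x=2 (Southcross, w=4) cum 4
  x=3 (Westmoor, w=90) cum 94
  x=4 (Northgate, w=80) cum 174  ← median
  x=8 (Eastvale, w=50) cum 224
⇒ x* = 4
y-coordinate, sorted with cumulative weight:
  y=1 (Northgate, w=80) cum 80
  y=3 (Eastvale, w=50) cum 130  ← median
  y=3 (Westmoor, w=90) cum 220
  y=4 (Southcross, w=4) cum 224
⇒ y* = 3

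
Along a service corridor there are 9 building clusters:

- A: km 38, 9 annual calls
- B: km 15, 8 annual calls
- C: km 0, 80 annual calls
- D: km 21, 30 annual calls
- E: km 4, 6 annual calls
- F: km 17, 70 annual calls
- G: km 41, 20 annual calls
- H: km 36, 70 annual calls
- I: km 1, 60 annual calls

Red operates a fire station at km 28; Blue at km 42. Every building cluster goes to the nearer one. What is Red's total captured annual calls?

The indifferent point is the midpoint (28+42)/2 = 35; building clusters left of it (closer to Red at 28) go to Red, those right go to Blue.
  C at 0 (w=80) → Red
  I at 1 (w=60) → Red
  E at 4 (w=6) → Red
  B at 15 (w=8) → Red
  F at 17 (w=70) → Red
  D at 21 (w=30) → Red
  H at 36 (w=70) → Blue
  A at 38 (w=9) → Blue
  G at 41 (w=20) → Blue
Red captures 254; Blue captures 99.

254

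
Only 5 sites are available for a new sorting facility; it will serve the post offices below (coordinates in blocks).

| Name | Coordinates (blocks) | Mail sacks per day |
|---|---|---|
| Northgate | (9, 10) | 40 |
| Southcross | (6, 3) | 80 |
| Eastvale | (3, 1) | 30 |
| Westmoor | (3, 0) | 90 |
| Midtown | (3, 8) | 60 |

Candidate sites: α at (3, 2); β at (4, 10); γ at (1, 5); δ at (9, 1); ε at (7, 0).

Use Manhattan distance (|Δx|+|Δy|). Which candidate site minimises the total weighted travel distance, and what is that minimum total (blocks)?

α, total 1450 blocks

Total weighted distance at each candidate:
  α (3, 2): total = 1450
  β (4, 10): total = 2390
  γ (1, 5): total = 2190
  δ (9, 1): total = 2350
  ε (7, 0): total = 2030
Minimum is at α with total 1450 blocks.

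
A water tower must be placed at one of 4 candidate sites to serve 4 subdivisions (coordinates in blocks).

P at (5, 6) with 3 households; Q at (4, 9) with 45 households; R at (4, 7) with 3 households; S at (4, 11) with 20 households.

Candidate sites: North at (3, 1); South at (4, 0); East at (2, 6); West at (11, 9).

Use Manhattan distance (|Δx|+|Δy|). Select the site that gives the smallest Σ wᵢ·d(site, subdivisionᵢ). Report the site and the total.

East, total 383 blocks

Total weighted distance at each candidate:
  North (3, 1): total = 667
  South (4, 0): total = 667
  East (2, 6): total = 383
  West (11, 9): total = 549
Minimum is at East with total 383 blocks.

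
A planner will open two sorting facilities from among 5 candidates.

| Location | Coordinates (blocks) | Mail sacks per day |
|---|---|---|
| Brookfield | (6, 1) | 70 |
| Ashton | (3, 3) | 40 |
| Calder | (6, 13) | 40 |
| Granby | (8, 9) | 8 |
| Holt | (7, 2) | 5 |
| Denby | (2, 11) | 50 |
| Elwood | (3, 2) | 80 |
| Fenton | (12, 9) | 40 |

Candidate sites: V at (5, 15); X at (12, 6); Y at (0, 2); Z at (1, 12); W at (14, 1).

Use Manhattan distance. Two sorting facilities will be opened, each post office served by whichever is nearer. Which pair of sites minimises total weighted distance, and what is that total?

Evaluate every pair (each demand assigned to the nearer of the two):
  {Y, Z}: total = 1905
  {V, Y}: total = 1987
  {X, Y}: total = 2171
  {Y, W}: total = 2667
  {X, Z}: total = 2731
  {Z, W}: total = 2820
  {V, X}: total = 2981
  {V, W}: total = 3022
  {V, Z}: total = 3337
  {X, W}: total = 3486
Best pair: {Y, Z} with total 1905.

{Y, Z}, total 1905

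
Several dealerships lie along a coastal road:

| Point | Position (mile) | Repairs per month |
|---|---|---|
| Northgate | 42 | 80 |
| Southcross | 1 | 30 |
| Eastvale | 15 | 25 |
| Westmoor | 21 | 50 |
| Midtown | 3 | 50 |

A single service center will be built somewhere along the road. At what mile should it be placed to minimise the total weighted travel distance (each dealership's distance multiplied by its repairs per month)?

x = 21

For a sum of weighted absolute distances on a line, the optimum is the weighted median (not the mean). Total weight W = 235; half-weight = 117.5.
Sort by position and accumulate weight:
  mile 1 (Southcross, w=30) → cum 30
  mile 3 (Midtown, w=50) → cum 80
  mile 15 (Eastvale, w=25) → cum 105
  mile 21 (Westmoor, w=50) → cum 155  ≥ 117.5 → median here
  mile 42 (Northgate, w=80) → cum 235
Optimal location: mile 21.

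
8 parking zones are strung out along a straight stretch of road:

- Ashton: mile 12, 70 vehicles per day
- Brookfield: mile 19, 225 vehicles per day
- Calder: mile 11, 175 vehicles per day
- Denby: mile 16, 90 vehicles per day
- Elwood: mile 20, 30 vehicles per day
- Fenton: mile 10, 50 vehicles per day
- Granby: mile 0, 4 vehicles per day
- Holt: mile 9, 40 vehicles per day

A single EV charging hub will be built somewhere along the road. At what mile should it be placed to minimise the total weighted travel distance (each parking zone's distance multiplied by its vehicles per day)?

x = 16

For a sum of weighted absolute distances on a line, the optimum is the weighted median (not the mean). Total weight W = 684; half-weight = 342.
Sort by position and accumulate weight:
  mile 0 (Granby, w=4) → cum 4
  mile 9 (Holt, w=40) → cum 44
  mile 10 (Fenton, w=50) → cum 94
  mile 11 (Calder, w=175) → cum 269
  mile 12 (Ashton, w=70) → cum 339
  mile 16 (Denby, w=90) → cum 429  ≥ 342 → median here
  mile 19 (Brookfield, w=225) → cum 654
  mile 20 (Elwood, w=30) → cum 684
Optimal location: mile 16.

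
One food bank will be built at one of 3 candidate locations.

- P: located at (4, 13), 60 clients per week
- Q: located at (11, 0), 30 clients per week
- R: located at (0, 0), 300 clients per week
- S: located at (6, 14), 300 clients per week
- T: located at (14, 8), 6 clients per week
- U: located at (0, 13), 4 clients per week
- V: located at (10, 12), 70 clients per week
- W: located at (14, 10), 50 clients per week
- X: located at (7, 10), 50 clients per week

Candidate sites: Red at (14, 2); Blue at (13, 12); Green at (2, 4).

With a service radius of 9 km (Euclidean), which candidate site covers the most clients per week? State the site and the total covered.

Coverage radius r = 9 km; a point is covered iff (Δx)²+(Δy)² ≤ 9² = 81.
  Red (14, 2): covers {Q, T, W} → 86
  Blue (13, 12): covers {S, T, V, W, X} → 476
  Green (2, 4): covers {R, X} → 350
Maximum coverage at Blue: 476 clients per week.

Blue, covering 476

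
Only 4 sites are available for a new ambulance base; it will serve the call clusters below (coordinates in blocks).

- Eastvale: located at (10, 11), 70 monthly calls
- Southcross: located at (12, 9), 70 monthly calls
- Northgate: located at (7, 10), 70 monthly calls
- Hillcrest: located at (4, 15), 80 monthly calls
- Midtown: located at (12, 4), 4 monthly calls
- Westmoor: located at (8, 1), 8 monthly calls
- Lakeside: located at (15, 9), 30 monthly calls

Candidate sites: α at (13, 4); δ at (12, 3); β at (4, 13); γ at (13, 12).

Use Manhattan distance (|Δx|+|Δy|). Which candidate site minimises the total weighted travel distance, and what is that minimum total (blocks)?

Total weighted distance at each candidate:
  α (13, 4): total = 3838
  δ (12, 3): total = 3882
  β (4, 13): total = 2626
  γ (13, 12): total = 2394
Minimum is at γ with total 2394 blocks.

γ, total 2394 blocks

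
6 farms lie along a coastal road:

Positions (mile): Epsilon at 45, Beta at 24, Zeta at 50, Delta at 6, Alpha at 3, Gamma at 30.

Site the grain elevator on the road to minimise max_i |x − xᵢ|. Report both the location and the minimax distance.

location 26.5, max distance 23.5

The 1-center on a line is the midpoint of the two extreme points: leftmost at 3, rightmost at 50.
Optimal location = (3 + 50)/2 = 26.5; maximum distance = (50 − 3)/2 = 23.5.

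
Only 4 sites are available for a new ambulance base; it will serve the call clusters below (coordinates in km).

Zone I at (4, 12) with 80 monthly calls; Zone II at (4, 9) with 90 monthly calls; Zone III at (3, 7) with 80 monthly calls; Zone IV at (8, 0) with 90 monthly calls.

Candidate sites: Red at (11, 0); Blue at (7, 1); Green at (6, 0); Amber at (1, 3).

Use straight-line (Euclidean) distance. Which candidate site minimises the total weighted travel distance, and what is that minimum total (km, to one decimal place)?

Blue, total 2385.3 km

Total weighted distance at each candidate:
  Red (11, 0): total = 3258.0
  Blue (7, 1): total = 2385.3
  Green (6, 0): total = 2592.3
  Amber (1, 3): total = 2405.9
Minimum is at Blue with total 2385.3 km.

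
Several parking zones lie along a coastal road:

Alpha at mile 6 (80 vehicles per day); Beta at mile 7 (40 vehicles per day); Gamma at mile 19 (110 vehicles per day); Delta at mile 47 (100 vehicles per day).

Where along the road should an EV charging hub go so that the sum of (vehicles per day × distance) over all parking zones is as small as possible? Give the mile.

x = 19

For a sum of weighted absolute distances on a line, the optimum is the weighted median (not the mean). Total weight W = 330; half-weight = 165.
Sort by position and accumulate weight:
  mile 6 (Alpha, w=80) → cum 80
  mile 7 (Beta, w=40) → cum 120
  mile 19 (Gamma, w=110) → cum 230  ≥ 165 → median here
  mile 47 (Delta, w=100) → cum 330
Optimal location: mile 19.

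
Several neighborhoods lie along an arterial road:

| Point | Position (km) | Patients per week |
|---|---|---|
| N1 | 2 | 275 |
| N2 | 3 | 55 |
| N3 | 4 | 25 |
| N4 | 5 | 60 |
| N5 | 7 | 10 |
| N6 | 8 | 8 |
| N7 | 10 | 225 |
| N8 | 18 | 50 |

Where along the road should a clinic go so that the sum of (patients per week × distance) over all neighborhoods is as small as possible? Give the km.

For a sum of weighted absolute distances on a line, the optimum is the weighted median (not the mean). Total weight W = 708; half-weight = 354.
Sort by position and accumulate weight:
  km 2 (N1, w=275) → cum 275
  km 3 (N2, w=55) → cum 330
  km 4 (N3, w=25) → cum 355  ≥ 354 → median here
  km 5 (N4, w=60) → cum 415
  km 7 (N5, w=10) → cum 425
  km 8 (N6, w=8) → cum 433
  km 10 (N7, w=225) → cum 658
  km 18 (N8, w=50) → cum 708
Optimal location: km 4.

x = 4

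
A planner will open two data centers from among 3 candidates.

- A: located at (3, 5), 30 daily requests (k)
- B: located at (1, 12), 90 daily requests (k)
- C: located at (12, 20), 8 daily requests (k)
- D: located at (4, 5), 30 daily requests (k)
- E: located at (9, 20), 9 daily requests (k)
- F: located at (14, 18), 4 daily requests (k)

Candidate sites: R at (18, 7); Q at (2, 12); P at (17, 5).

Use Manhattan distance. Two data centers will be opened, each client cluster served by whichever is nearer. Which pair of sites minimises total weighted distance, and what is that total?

{R, Q}, total 939

Evaluate every pair (each demand assigned to the nearer of the two):
  {R, Q}: total = 939
  {Q, P}: total = 943
  {R, P}: total = 3200
Best pair: {R, Q} with total 939.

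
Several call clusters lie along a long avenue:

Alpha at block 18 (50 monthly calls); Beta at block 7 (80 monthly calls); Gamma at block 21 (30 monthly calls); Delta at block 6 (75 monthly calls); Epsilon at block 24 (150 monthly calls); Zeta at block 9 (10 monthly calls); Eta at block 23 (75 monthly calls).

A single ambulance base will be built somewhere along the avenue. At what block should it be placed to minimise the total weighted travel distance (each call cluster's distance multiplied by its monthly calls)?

For a sum of weighted absolute distances on a line, the optimum is the weighted median (not the mean). Total weight W = 470; half-weight = 235.
Sort by position and accumulate weight:
  block 6 (Delta, w=75) → cum 75
  block 7 (Beta, w=80) → cum 155
  block 9 (Zeta, w=10) → cum 165
  block 18 (Alpha, w=50) → cum 215
  block 21 (Gamma, w=30) → cum 245  ≥ 235 → median here
  block 23 (Eta, w=75) → cum 320
  block 24 (Epsilon, w=150) → cum 470
Optimal location: block 21.

x = 21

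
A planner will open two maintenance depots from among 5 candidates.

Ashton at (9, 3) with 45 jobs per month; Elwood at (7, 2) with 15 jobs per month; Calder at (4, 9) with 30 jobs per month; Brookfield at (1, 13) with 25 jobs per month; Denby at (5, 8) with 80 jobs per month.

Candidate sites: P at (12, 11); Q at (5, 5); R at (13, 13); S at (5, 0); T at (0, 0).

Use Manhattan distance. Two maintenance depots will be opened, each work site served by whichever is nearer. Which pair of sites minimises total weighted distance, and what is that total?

Evaluate every pair (each demand assigned to the nearer of the two):
  {Q, S}: total = 1020
  {P, Q}: total = 1035
  {Q, R}: total = 1035
  {Q, T}: total = 1035
  {R, S}: total = 1615
  {P, S}: total = 1640
  {S, T}: total = 1665
  {P, T}: total = 2055
  {P, R}: total = 2105
  {R, T}: total = 2405
Best pair: {Q, S} with total 1020.

{Q, S}, total 1020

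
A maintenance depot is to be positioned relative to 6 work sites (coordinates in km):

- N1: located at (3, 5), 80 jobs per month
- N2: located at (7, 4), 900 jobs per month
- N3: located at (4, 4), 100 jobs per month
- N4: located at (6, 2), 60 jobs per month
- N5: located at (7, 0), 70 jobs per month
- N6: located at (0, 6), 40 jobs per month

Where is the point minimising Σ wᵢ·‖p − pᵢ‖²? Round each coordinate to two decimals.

(6.23, 3.81)

The minimiser of Σwᵢ‖p−pᵢ‖² is the weighted centroid p* = (Σwᵢpᵢ)/(Σwᵢ).
Σwᵢ = 1250.
Σwᵢxᵢ = 80·3 + 900·7 + 100·4 + 60·6 + 70·7 + 40·0 = 7790.
Σwᵢyᵢ = 80·5 + 900·4 + 100·4 + 60·2 + 70·0 + 40·6 = 4760.
x* = 7790/1250 = 6.23, y* = 4760/1250 = 3.81.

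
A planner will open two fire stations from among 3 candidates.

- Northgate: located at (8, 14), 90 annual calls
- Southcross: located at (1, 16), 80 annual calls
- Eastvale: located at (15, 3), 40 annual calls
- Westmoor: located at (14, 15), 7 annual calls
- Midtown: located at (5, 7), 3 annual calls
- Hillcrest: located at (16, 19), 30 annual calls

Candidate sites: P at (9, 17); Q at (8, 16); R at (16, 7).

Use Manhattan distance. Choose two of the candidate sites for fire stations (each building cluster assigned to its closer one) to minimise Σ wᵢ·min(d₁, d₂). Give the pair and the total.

{Q, R}, total 1352

Evaluate every pair (each demand assigned to the nearer of the two):
  {Q, R}: total = 1352
  {P, R}: total = 1632
  {P, Q}: total = 1895
Best pair: {Q, R} with total 1352.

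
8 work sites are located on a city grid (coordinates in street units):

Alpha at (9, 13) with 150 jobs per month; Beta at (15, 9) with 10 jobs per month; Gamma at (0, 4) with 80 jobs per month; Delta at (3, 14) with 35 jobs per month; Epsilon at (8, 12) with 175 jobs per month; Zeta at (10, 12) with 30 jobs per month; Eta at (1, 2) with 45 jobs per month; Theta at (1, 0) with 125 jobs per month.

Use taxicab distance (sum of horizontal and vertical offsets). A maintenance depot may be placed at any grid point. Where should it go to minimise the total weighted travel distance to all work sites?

Manhattan distance separates: Σwᵢ(|x−xᵢ|+|y−yᵢ|) = Σwᵢ|x−xᵢ| + Σwᵢ|y−yᵢ|, so x and y are optimised independently as 1-D weighted medians.
Total weight W = 650; half = 325.
x-coordinate, sorted with cumulative weight:
  x=0 (Gamma, w=80) cum 80
  x=1 (Eta, w=45) cum 125
  x=1 (Theta, w=125) cum 250
  x=3 (Delta, w=35) cum 285
  x=8 (Epsilon, w=175) cum 460  ← median
  x=9 (Alpha, w=150) cum 610
  x=10 (Zeta, w=30) cum 640
  x=15 (Beta, w=10) cum 650
⇒ x* = 8
y-coordinate, sorted with cumulative weight:
  y=0 (Theta, w=125) cum 125
  y=2 (Eta, w=45) cum 170
  y=4 (Gamma, w=80) cum 250
  y=9 (Beta, w=10) cum 260
  y=12 (Epsilon, w=175) cum 435  ← median
  y=12 (Zeta, w=30) cum 465
  y=13 (Alpha, w=150) cum 615
  y=14 (Delta, w=35) cum 650
⇒ y* = 12

(8, 12)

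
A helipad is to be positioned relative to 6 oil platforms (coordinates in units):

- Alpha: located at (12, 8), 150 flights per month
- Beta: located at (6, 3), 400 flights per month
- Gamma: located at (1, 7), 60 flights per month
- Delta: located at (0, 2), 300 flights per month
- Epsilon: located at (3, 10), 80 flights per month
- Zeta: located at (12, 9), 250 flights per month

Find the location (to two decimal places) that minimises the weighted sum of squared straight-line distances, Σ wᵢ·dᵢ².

The minimiser of Σwᵢ‖p−pᵢ‖² is the weighted centroid p* = (Σwᵢpᵢ)/(Σwᵢ).
Σwᵢ = 1240.
Σwᵢxᵢ = 150·12 + 400·6 + 60·1 + 300·0 + 80·3 + 250·12 = 7500.
Σwᵢyᵢ = 150·8 + 400·3 + 60·7 + 300·2 + 80·10 + 250·9 = 6470.
x* = 7500/1240 = 6.05, y* = 6470/1240 = 5.22.

(6.05, 5.22)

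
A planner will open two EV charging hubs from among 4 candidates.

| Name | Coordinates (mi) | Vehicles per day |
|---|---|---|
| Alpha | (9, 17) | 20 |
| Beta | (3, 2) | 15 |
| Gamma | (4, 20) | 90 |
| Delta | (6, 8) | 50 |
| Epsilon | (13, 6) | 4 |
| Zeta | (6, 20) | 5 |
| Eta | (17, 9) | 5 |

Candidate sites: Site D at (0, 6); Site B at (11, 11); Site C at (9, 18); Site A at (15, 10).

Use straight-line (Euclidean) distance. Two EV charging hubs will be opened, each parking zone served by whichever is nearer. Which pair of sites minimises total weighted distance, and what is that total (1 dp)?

{Site D, Site C}, total 1024.7

Evaluate every pair (each demand assigned to the nearer of the two):
  {Site D, Site C}: total = 1024.7
  {Site B, Site C}: total = 1048.0
  {Site C, Site A}: total = 1229.1
  {Site D, Site B}: total = 1623.8
  {Site B, Site A}: total = 1705.4
  {Site D, Site A}: total = 1982.4
Best pair: {Site D, Site C} with total 1024.7.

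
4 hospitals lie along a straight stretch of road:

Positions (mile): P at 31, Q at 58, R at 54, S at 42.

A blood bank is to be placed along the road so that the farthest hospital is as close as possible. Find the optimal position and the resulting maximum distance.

location 44.5, max distance 13.5

The 1-center on a line is the midpoint of the two extreme points: leftmost at 31, rightmost at 58.
Optimal location = (31 + 58)/2 = 44.5; maximum distance = (58 − 31)/2 = 13.5.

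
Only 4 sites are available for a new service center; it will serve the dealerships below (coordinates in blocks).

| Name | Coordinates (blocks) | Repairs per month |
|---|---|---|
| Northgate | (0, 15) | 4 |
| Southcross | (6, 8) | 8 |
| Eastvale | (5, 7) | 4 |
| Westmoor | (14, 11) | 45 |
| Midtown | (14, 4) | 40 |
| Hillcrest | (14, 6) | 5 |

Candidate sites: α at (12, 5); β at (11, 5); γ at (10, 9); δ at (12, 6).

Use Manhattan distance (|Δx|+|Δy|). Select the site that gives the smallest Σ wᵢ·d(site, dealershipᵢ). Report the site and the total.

δ, total 665 blocks

Total weighted distance at each candidate:
  α (12, 5): total = 691
  β (11, 5): total = 765
  γ (10, 9): total = 797
  δ (12, 6): total = 665
Minimum is at δ with total 665 blocks.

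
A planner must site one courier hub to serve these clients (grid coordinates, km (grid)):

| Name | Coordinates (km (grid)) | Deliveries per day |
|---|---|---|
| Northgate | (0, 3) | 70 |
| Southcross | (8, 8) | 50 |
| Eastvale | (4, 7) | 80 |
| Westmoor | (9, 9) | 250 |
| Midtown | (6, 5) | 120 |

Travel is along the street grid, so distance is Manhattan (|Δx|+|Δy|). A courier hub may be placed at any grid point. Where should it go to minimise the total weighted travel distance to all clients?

(8, 8)

Manhattan distance separates: Σwᵢ(|x−xᵢ|+|y−yᵢ|) = Σwᵢ|x−xᵢ| + Σwᵢ|y−yᵢ|, so x and y are optimised independently as 1-D weighted medians.
Total weight W = 570; half = 285.
x-coordinate, sorted with cumulative weight:
  x=0 (Northgate, w=70) cum 70
  x=4 (Eastvale, w=80) cum 150
  x=6 (Midtown, w=120) cum 270
  x=8 (Southcross, w=50) cum 320  ← median
  x=9 (Westmoor, w=250) cum 570
⇒ x* = 8
y-coordinate, sorted with cumulative weight:
  y=3 (Northgate, w=70) cum 70
  y=5 (Midtown, w=120) cum 190
  y=7 (Eastvale, w=80) cum 270
  y=8 (Southcross, w=50) cum 320  ← median
  y=9 (Westmoor, w=250) cum 570
⇒ y* = 8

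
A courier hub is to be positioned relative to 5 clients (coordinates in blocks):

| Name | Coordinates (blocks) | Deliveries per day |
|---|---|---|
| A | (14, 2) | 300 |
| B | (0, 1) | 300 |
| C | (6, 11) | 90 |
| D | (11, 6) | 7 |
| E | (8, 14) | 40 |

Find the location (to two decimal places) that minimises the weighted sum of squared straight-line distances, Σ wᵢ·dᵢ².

(6.97, 3.38)

The minimiser of Σwᵢ‖p−pᵢ‖² is the weighted centroid p* = (Σwᵢpᵢ)/(Σwᵢ).
Σwᵢ = 737.
Σwᵢxᵢ = 300·14 + 300·0 + 90·6 + 7·11 + 40·8 = 5137.
Σwᵢyᵢ = 300·2 + 300·1 + 90·11 + 7·6 + 40·14 = 2492.
x* = 5137/737 = 6.97, y* = 2492/737 = 3.38.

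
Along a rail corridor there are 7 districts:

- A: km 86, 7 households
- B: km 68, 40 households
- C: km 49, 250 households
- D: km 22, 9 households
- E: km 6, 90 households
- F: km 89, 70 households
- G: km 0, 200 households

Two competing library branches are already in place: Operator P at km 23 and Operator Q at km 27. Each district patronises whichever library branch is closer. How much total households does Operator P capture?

The indifferent point is the midpoint (23+27)/2 = 25; districts left of it (closer to Operator P at 23) go to Operator P, those right go to Operator Q.
  G at 0 (w=200) → Operator P
  E at 6 (w=90) → Operator P
  D at 22 (w=9) → Operator P
  C at 49 (w=250) → Operator Q
  B at 68 (w=40) → Operator Q
  A at 86 (w=7) → Operator Q
  F at 89 (w=70) → Operator Q
Operator P captures 299; Operator Q captures 367.

299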